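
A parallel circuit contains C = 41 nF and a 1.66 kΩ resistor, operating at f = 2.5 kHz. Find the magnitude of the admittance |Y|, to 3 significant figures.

ω = 2πf = 15710 rad/s
X_C = 1/(ωC) = 1550 Ω
Parallel: admittances add. Y = 1/R + jωC
Y = (0.000602 + j0.000644) S
|Y| = 0.000882 S → |Z| = 1/|Y| = 1130 Ω, ∠Z = −∠Y = -46.9°

882 μS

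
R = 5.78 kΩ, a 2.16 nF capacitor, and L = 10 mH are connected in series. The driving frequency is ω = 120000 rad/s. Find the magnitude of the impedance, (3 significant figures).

X_L = ωL = 1200 Ω
X_C = 1/(ωC) = 3860 Ω
Net reactance X = X_L − X_C = -2660 Ω
Z = 5780 − j2660 Ω
|Z| = √(5780² + 2660²) = 6360 Ω

6360 Ω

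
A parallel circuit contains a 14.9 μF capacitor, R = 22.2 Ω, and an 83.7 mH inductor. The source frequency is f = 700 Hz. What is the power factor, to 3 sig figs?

ω = 2πf = 4398 rad/s
X_L = ωL = 368 Ω
X_C = 1/(ωC) = 15.3 Ω
Parallel: admittances add. Y = 1/R + 1/(jωL) + jωC
Y = (0.0450 + j0.0628) S
|Y| = 0.0773 S → |Z| = 1/|Y| = 12.9 Ω, ∠Z = −∠Y = -54.4°
cos φ = cos(-54.4°) = 0.583

0.583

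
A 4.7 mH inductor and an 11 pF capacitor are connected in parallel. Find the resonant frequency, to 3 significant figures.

700 kHz

ω₀ = 1/√(LC) = 1/√(0.0047 × 1.1e-11) = 4.398e+06 rad/s
f₀ = ω₀/(2π) = 700 kHz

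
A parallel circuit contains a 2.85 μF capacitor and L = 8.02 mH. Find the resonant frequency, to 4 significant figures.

1.053 kHz

ω₀ = 1/√(LC) = 1/√(0.00802 × 2.85e-06) = 6614 rad/s
f₀ = ω₀/(2π) = 1.053 kHz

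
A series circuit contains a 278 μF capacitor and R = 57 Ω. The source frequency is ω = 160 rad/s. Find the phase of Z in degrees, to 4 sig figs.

X_C = 1/(ωC) = 22.48 Ω
Z = 57.00 − j22.48 Ω
|Z| = √(57.00² + 22.48²) = 61.27 Ω
∠Z = arctan(-22.48/57.00) = -21.53°

-21.53°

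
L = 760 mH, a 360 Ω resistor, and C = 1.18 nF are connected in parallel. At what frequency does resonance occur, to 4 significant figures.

ω₀ = 1/√(LC) = 1/√(0.76 × 1.18e-09) = 33390 rad/s
f₀ = ω₀/(2π) = 5.315 kHz

5.315 kHz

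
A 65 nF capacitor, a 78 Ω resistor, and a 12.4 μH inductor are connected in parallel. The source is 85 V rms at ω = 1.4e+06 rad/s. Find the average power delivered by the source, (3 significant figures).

92.6 W

X_L = ωL = 17.4 Ω
X_C = 1/(ωC) = 11.0 Ω
Parallel: admittances add. Y = 1/R + 1/(jωL) + jωC
Y = (0.0128 + j0.0334) S
|Y| = 0.0358 S → |Z| = 1/|Y| = 28.0 Ω, ∠Z = −∠Y = -69.0°
I = V/|Z| = 3.04 A
P = VI cos φ = 85 × 3.04 × cos(-69.0°) = 92.6 W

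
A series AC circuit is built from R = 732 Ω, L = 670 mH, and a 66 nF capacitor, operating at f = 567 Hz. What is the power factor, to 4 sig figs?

ω = 2πf = 3563 rad/s
X_L = ωL = 2387 Ω
X_C = 1/(ωC) = 4253 Ω
Net reactance X = X_L − X_C = -1866 Ω
Z = 732.0 − j1866 Ω
|Z| = √(732.0² + 1866²) = 2004 Ω
∠Z = arctan(-1866/732.0) = -68.58°
cos φ = cos(-68.58°) = 0.3652

0.3652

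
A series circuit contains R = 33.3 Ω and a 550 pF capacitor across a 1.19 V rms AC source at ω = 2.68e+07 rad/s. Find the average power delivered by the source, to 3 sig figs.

8.26 mW

X_C = 1/(ωC) = 67.8 Ω
Z = 33.3 − j67.8 Ω
|Z| = √(33.3² + 67.8²) = 75.6 Ω
∠Z = arctan(-67.8/33.3) = -63.9°
I = V/|Z| = 15.7 mA
P = VI cos φ = 1.19 × 0.0157 × cos(-63.9°) = 8.26 mW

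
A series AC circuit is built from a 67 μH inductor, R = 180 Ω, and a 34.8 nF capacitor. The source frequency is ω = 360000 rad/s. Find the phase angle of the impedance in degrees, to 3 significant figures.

X_L = ωL = 24.1 Ω
X_C = 1/(ωC) = 79.8 Ω
Net reactance X = X_L − X_C = -55.7 Ω
Z = 180 − j55.7 Ω
|Z| = √(180² + 55.7²) = 188 Ω
∠Z = arctan(-55.7/180) = -17.2°

-17.2°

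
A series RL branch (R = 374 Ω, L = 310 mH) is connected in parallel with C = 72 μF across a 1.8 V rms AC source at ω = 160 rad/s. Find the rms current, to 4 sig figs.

20.66 mA

X_L = ωL = 49.60 Ω
X_C = 1/(ωC) = 86.81 Ω
Branch 1 (R+jX_L): Z₁ = 374.0 + j49.60 Ω, |Z₁| = 377.3 Ω
Branch 2 (−jX_C): Z₂ = −j86.81 Ω
Parallel: Z = Z₁Z₂/(Z₁+Z₂), |Z| = 87.14 Ω, ∠Z = -76.76°
I = V/|Z| = 1.8/87.14 = 20.66 mA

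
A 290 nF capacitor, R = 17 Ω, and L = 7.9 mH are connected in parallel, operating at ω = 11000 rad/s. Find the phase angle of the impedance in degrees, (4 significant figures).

8.048°

X_L = ωL = 86.90 Ω
X_C = 1/(ωC) = 313.5 Ω
Parallel: admittances add. Y = 1/R + 1/(jωL) + jωC
Y = (0.05882 − j0.008317) S
|Y| = 0.05941 S → |Z| = 1/|Y| = 16.83 Ω, ∠Z = −∠Y = 8.048°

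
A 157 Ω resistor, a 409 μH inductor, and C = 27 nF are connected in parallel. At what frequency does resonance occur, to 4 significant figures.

ω₀ = 1/√(LC) = 1/√(0.000409 × 2.7e-08) = 300900 rad/s
f₀ = ω₀/(2π) = 47.89 kHz

47.89 kHz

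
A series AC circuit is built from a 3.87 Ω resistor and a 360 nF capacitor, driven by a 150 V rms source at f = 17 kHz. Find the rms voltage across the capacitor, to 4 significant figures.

ω = 2πf = 106800 rad/s
X_C = 1/(ωC) = 26.01 Ω
Z = 3.870 − j26.01 Ω
|Z| = √(3.870² + 26.01²) = 26.29 Ω
I = V/|Z| = 5.705 A
V_C = I·|Z_C| = 5.705 × 26.01 = 148.4 V

148.4 V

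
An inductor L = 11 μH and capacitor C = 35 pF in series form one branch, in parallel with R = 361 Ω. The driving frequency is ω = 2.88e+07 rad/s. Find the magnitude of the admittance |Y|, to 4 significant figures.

3.141 mS

X_L = ωL = 316.8 Ω
X_C = 1/(ωC) = 992.1 Ω
Branch 1: Z₁ = R = 361.0 Ω
Branch 2 (series LC): Z₂ = j(X_L − X_C) = −j675.3 Ω
Parallel: Z = Z₁Z₂/(Z₁+Z₂), |Z| = 318.4 Ω, ∠Z = -28.13°
|Y| = 1/|Z| = 3.141 mS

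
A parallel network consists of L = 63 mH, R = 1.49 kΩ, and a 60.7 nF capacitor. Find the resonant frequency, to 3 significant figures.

2.57 kHz

ω₀ = 1/√(LC) = 1/√(0.063 × 6.07e-08) = 16170 rad/s
f₀ = ω₀/(2π) = 2.57 kHz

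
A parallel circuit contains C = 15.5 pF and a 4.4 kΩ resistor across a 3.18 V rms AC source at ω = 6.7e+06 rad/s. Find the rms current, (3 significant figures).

795 μA

X_C = 1/(ωC) = 9630 Ω
Parallel: admittances add. Y = 1/R + jωC
Y = (0.000227 + j0.000104) S
|Y| = 0.000250 S → |Z| = 1/|Y| = 4000 Ω, ∠Z = −∠Y = -24.6°
I = V/|Z| = 3.18/4000 = 795 μA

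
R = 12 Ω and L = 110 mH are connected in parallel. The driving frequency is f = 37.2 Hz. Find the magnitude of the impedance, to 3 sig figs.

10.9 Ω

ω = 2πf = 233.7 rad/s
X_L = ωL = 25.7 Ω
Parallel: admittances add. Y = 1/R + 1/(jωL)
Y = (0.0833 − j0.0389) S
|Y| = 0.0920 S → |Z| = 1/|Y| = 10.9 Ω, ∠Z = −∠Y = 25.0°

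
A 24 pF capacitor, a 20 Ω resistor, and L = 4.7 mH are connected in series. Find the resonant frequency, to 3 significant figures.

ω₀ = 1/√(LC) = 1/√(0.0047 × 2.4e-11) = 2.977e+06 rad/s
f₀ = ω₀/(2π) = 474 kHz

474 kHz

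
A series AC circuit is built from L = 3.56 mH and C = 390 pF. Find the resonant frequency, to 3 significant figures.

ω₀ = 1/√(LC) = 1/√(0.00356 × 3.9e-10) = 848700 rad/s
f₀ = ω₀/(2π) = 135 kHz

135 kHz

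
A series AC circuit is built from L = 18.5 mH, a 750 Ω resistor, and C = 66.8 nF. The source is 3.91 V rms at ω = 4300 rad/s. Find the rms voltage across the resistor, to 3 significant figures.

0.842 V

X_L = ωL = 79.5 Ω
X_C = 1/(ωC) = 3480 Ω
Net reactance X = X_L − X_C = -3400 Ω
Z = 750 − j3400 Ω
|Z| = √(750² + 3400²) = 3480 Ω
I = V/|Z| = 1.12 mA
V_R = I·|Z_R| = 0.00112 × 750 = 0.842 V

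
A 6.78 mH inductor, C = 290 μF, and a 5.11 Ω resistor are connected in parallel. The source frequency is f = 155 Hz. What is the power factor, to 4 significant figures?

0.8310

ω = 2πf = 973.9 rad/s
X_L = ωL = 6.603 Ω
X_C = 1/(ωC) = 3.541 Ω
Parallel: admittances add. Y = 1/R + 1/(jωL) + jωC
Y = (0.1957 + j0.1310) S
|Y| = 0.2355 S → |Z| = 1/|Y| = 4.247 Ω, ∠Z = −∠Y = -33.80°
cos φ = cos(-33.80°) = 0.8310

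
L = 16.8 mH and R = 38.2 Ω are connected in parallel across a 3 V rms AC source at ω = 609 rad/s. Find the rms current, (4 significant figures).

X_L = ωL = 10.23 Ω
Parallel: admittances add. Y = 1/R + 1/(jωL)
Y = (0.02618 − j0.09774) S
|Y| = 0.1012 S → |Z| = 1/|Y| = 9.883 Ω, ∠Z = −∠Y = 75.01°
I = V/|Z| = 3/9.883 = 303.6 mA

303.6 mA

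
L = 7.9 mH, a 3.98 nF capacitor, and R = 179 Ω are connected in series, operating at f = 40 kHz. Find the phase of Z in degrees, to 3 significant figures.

79.7°

ω = 2πf = 251300 rad/s
X_L = ωL = 1990 Ω
X_C = 1/(ωC) = 1000 Ω
Net reactance X = X_L − X_C = 986 Ω
Z = 179 + j986 Ω
|Z| = √(179² + 986²) = 1000 Ω
∠Z = arctan(986/179) = 79.7°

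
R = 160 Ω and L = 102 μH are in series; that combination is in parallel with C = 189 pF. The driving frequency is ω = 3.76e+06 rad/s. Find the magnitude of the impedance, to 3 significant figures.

X_L = ωL = 384 Ω
X_C = 1/(ωC) = 1410 Ω
Branch 1 (R+jX_L): Z₁ = 160 + j384 Ω, |Z₁| = 416 Ω
Branch 2 (−jX_C): Z₂ = −j1410 Ω
Parallel: Z = Z₁Z₂/(Z₁+Z₂), |Z| = 564 Ω, ∠Z = 58.5°

564 Ω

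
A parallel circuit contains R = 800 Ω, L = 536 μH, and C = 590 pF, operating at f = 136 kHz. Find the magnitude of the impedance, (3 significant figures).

ω = 2πf = 854500 rad/s
X_L = ωL = 458 Ω
X_C = 1/(ωC) = 1980 Ω
Parallel: admittances add. Y = 1/R + 1/(jωL) + jωC
Y = (0.00125 − j0.00168) S
|Y| = 0.00209 S → |Z| = 1/|Y| = 478 Ω, ∠Z = −∠Y = 53.3°

478 Ω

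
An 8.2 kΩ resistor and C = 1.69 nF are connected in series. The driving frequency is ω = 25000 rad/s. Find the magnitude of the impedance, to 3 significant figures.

25000 Ω

X_C = 1/(ωC) = 23700 Ω
Z = 8200 − j23700 Ω
|Z| = √(8200² + 23700²) = 25000 Ω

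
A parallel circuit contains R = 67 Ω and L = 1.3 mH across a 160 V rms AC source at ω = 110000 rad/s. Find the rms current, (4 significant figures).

2.637 A

X_L = ωL = 143.0 Ω
Parallel: admittances add. Y = 1/R + 1/(jωL)
Y = (0.01493 − j0.006993) S
|Y| = 0.01648 S → |Z| = 1/|Y| = 60.67 Ω, ∠Z = −∠Y = 25.10°
I = V/|Z| = 160/60.67 = 2.637 A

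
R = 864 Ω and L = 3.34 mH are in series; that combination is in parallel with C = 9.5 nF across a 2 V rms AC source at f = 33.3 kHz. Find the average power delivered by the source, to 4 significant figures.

ω = 2πf = 209200 rad/s
X_L = ωL = 698.8 Ω
X_C = 1/(ωC) = 503.1 Ω
Branch 1 (R+jX_L): Z₁ = 864.0 + j698.8 Ω, |Z₁| = 1111 Ω
Branch 2 (−jX_C): Z₂ = −j503.1 Ω
Parallel: Z = Z₁Z₂/(Z₁+Z₂), |Z| = 631.1 Ω, ∠Z = -63.80°
I = V/|Z| = 3.169 mA
P = VI cos φ = 2 × 0.003169 × cos(-63.80°) = 2.799 mW

2.799 mW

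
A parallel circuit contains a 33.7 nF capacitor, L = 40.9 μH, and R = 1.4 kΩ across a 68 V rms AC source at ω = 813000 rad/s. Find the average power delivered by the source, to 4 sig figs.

X_L = ωL = 33.25 Ω
X_C = 1/(ωC) = 36.50 Ω
Parallel: admittances add. Y = 1/R + 1/(jωL) + jωC
Y = (0.0007143 − j0.002676) S
|Y| = 0.002769 S → |Z| = 1/|Y| = 361.1 Ω, ∠Z = −∠Y = 75.05°
I = V/|Z| = 188.3 mA
P = VI cos φ = 68 × 0.1883 × cos(75.05°) = 3.303 W

3.303 W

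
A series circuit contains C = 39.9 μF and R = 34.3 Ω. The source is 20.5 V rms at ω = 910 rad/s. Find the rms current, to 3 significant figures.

X_C = 1/(ωC) = 27.5 Ω
Z = 34.3 − j27.5 Ω
|Z| = √(34.3² + 27.5²) = 44.0 Ω
I = V/|Z| = 20.5/44.0 = 466 mA

466 mA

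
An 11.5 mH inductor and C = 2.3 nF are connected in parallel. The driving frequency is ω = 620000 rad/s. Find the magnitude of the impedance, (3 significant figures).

X_L = ωL = 7130 Ω
X_C = 1/(ωC) = 701 Ω
Parallel: admittances add. Y = 1/(jωL) + jωC
Y = (0 + j0.00129) S
|Y| = 0.00129 S → |Z| = 1/|Y| = 778 Ω, ∠Z = −∠Y = -90.0°

778 Ω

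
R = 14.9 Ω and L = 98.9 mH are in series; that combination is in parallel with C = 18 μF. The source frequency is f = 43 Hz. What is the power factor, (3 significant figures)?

0.558

ω = 2πf = 270.2 rad/s
X_L = ωL = 26.7 Ω
X_C = 1/(ωC) = 206 Ω
Branch 1 (R+jX_L): Z₁ = 14.9 + j26.7 Ω, |Z₁| = 30.6 Ω
Branch 2 (−jX_C): Z₂ = −j206 Ω
Parallel: Z = Z₁Z₂/(Z₁+Z₂), |Z| = 35.0 Ω, ∠Z = 56.1°
cos φ = cos(56.1°) = 0.558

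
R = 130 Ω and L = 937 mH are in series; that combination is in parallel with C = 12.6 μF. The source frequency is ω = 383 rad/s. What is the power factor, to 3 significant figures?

X_L = ωL = 359 Ω
X_C = 1/(ωC) = 207 Ω
Branch 1 (R+jX_L): Z₁ = 130 + j359 Ω, |Z₁| = 382 Ω
Branch 2 (−jX_C): Z₂ = −j207 Ω
Parallel: Z = Z₁Z₂/(Z₁+Z₂), |Z| = 396 Ω, ∠Z = -69.3°
cos φ = cos(-69.3°) = 0.353

0.353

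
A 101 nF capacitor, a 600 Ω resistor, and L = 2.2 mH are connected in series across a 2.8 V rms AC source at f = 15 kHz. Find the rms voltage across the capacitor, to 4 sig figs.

0.4833 V

ω = 2πf = 94250 rad/s
X_L = ωL = 207.3 Ω
X_C = 1/(ωC) = 105.1 Ω
Net reactance X = X_L − X_C = 102.3 Ω
Z = 600.0 + j102.3 Ω
|Z| = √(600.0² + 102.3²) = 608.7 Ω
I = V/|Z| = 4.600 mA
V_C = I·|Z_C| = 0.004600 × 105.1 = 0.4833 V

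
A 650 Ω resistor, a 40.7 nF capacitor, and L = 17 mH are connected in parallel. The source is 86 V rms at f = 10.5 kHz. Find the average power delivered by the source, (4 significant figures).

ω = 2πf = 65970 rad/s
X_L = ωL = 1122 Ω
X_C = 1/(ωC) = 372.4 Ω
Parallel: admittances add. Y = 1/R + 1/(jωL) + jωC
Y = (0.001538 + j0.001793) S
|Y| = 0.002363 S → |Z| = 1/|Y| = 423.2 Ω, ∠Z = −∠Y = -49.38°
I = V/|Z| = 203.2 mA
P = VI cos φ = 86 × 0.2032 × cos(-49.38°) = 11.38 W

11.38 W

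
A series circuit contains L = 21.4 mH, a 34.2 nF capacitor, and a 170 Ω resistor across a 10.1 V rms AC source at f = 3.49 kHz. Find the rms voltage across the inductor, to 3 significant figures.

ω = 2πf = 21930 rad/s
X_L = ωL = 469 Ω
X_C = 1/(ωC) = 1330 Ω
Net reactance X = X_L − X_C = -864 Ω
Z = 170 − j864 Ω
|Z| = √(170² + 864²) = 881 Ω
I = V/|Z| = 11.5 mA
V_L = I·|Z_L| = 0.0115 × 469 = 5.38 V

5.38 V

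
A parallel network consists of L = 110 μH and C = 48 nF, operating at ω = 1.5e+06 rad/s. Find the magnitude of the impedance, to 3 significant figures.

15.2 Ω

X_L = ωL = 165 Ω
X_C = 1/(ωC) = 13.9 Ω
Parallel: admittances add. Y = 1/(jωL) + jωC
Y = (0 + j0.0659) S
|Y| = 0.0659 S → |Z| = 1/|Y| = 15.2 Ω, ∠Z = −∠Y = -90.0°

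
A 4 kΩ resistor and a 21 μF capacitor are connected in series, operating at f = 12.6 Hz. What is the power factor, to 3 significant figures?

ω = 2πf = 79.17 rad/s
X_C = 1/(ωC) = 601 Ω
Z = 4000 − j601 Ω
|Z| = √(4000² + 601²) = 4040 Ω
∠Z = arctan(-601/4000) = -8.55°
cos φ = cos(-8.55°) = 0.989

0.989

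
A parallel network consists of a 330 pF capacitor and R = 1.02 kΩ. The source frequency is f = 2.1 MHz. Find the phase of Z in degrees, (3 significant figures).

-77.3°

ω = 2πf = 1.319e+07 rad/s
X_C = 1/(ωC) = 230 Ω
Parallel: admittances add. Y = 1/R + jωC
Y = (0.000980 + j0.00435) S
|Y| = 0.00446 S → |Z| = 1/|Y| = 224 Ω, ∠Z = −∠Y = -77.3°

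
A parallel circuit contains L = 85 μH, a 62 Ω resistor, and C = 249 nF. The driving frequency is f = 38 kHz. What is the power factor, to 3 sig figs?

0.846

ω = 2πf = 238800 rad/s
X_L = ωL = 20.3 Ω
X_C = 1/(ωC) = 16.8 Ω
Parallel: admittances add. Y = 1/R + 1/(jωL) + jωC
Y = (0.0161 + j0.0102) S
|Y| = 0.0191 S → |Z| = 1/|Y| = 52.4 Ω, ∠Z = −∠Y = -32.3°
cos φ = cos(-32.3°) = 0.846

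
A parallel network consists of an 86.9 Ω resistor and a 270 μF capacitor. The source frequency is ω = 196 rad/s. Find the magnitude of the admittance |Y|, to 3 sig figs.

X_C = 1/(ωC) = 18.9 Ω
Parallel: admittances add. Y = 1/R + jωC
Y = (0.0115 + j0.0529) S
|Y| = 0.0542 S → |Z| = 1/|Y| = 18.5 Ω, ∠Z = −∠Y = -77.7°

54.2 mS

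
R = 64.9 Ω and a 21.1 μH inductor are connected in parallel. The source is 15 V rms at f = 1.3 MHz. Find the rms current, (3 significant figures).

ω = 2πf = 8.168e+06 rad/s
X_L = ωL = 172 Ω
Parallel: admittances add. Y = 1/R + 1/(jωL)
Y = (0.0154 − j0.00580) S
|Y| = 0.0165 S → |Z| = 1/|Y| = 60.7 Ω, ∠Z = −∠Y = 20.6°
I = V/|Z| = 15/60.7 = 247 mA

247 mA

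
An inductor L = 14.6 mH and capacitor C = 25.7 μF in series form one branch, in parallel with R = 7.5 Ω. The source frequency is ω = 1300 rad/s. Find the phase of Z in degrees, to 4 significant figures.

-34.41°

X_L = ωL = 18.98 Ω
X_C = 1/(ωC) = 29.93 Ω
Branch 1: Z₁ = R = 7.500 Ω
Branch 2 (series LC): Z₂ = j(X_L − X_C) = −j10.95 Ω
Parallel: Z = Z₁Z₂/(Z₁+Z₂), |Z| = 6.188 Ω, ∠Z = -34.41°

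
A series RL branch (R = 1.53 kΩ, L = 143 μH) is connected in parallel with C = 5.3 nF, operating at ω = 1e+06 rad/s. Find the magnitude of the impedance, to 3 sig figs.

189 Ω

X_L = ωL = 143 Ω
X_C = 1/(ωC) = 189 Ω
Branch 1 (R+jX_L): Z₁ = 1530 + j143 Ω, |Z₁| = 1540 Ω
Branch 2 (−jX_C): Z₂ = −j189 Ω
Parallel: Z = Z₁Z₂/(Z₁+Z₂), |Z| = 189 Ω, ∠Z = -83.0°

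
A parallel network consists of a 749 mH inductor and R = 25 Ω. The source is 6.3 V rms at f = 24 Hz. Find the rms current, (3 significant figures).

258 mA

ω = 2πf = 150.8 rad/s
X_L = ωL = 113 Ω
Parallel: admittances add. Y = 1/R + 1/(jωL)
Y = (0.0400 − j0.00885) S
|Y| = 0.0410 S → |Z| = 1/|Y| = 24.4 Ω, ∠Z = −∠Y = 12.5°
I = V/|Z| = 6.3/24.4 = 258 mA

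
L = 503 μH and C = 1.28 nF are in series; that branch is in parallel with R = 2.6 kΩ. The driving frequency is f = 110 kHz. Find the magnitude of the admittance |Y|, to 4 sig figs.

1.334 mS

ω = 2πf = 691200 rad/s
X_L = ωL = 347.6 Ω
X_C = 1/(ωC) = 1130 Ω
Branch 1: Z₁ = R = 2600 Ω
Branch 2 (series LC): Z₂ = j(X_L − X_C) = −j782.7 Ω
Parallel: Z = Z₁Z₂/(Z₁+Z₂), |Z| = 749.5 Ω, ∠Z = -73.25°
|Y| = 1/|Z| = 1.334 mS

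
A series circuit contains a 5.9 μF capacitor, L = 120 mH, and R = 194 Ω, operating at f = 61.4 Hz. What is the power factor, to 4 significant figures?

0.4426

ω = 2πf = 385.8 rad/s
X_L = ωL = 46.29 Ω
X_C = 1/(ωC) = 439.3 Ω
Net reactance X = X_L − X_C = -393.0 Ω
Z = 194.0 − j393.0 Ω
|Z| = √(194.0² + 393.0²) = 438.3 Ω
∠Z = arctan(-393.0/194.0) = -63.73°
cos φ = cos(-63.73°) = 0.4426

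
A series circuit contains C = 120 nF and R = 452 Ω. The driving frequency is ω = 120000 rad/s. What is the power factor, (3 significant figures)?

0.988

X_C = 1/(ωC) = 69.4 Ω
Z = 452 − j69.4 Ω
|Z| = √(452² + 69.4²) = 457 Ω
∠Z = arctan(-69.4/452) = -8.73°
cos φ = cos(-8.73°) = 0.988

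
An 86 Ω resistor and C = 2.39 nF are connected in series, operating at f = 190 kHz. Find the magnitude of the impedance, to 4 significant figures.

360.9 Ω

ω = 2πf = 1.194e+06 rad/s
X_C = 1/(ωC) = 350.5 Ω
Z = 86.00 − j350.5 Ω
|Z| = √(86.00² + 350.5²) = 360.9 Ω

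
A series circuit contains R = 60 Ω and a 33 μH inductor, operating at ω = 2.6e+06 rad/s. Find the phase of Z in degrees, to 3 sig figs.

X_L = ωL = 85.8 Ω
Z = 60.0 + j85.8 Ω
|Z| = √(60.0² + 85.8²) = 105 Ω
∠Z = arctan(85.8/60.0) = 55.0°

55.0°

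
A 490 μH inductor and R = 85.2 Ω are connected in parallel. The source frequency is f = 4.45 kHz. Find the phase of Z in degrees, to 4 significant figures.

ω = 2πf = 27960 rad/s
X_L = ωL = 13.70 Ω
Parallel: admittances add. Y = 1/R + 1/(jωL)
Y = (0.01174 − j0.07299) S
|Y| = 0.07393 S → |Z| = 1/|Y| = 13.53 Ω, ∠Z = −∠Y = 80.86°

80.86°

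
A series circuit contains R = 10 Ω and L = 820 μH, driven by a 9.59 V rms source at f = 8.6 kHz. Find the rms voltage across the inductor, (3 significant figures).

ω = 2πf = 54040 rad/s
X_L = ωL = 44.3 Ω
Z = 10.0 + j44.3 Ω
|Z| = √(10.0² + 44.3²) = 45.4 Ω
I = V/|Z| = 211 mA
V_L = I·|Z_L| = 0.211 × 44.3 = 9.35 V

9.35 V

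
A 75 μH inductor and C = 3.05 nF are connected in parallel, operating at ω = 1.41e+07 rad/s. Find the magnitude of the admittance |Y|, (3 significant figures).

42.1 mS

X_L = ωL = 1060 Ω
X_C = 1/(ωC) = 23.3 Ω
Parallel: admittances add. Y = 1/(jωL) + jωC
Y = (0 + j0.0421) S
|Y| = 0.0421 S → |Z| = 1/|Y| = 23.8 Ω, ∠Z = −∠Y = -90.0°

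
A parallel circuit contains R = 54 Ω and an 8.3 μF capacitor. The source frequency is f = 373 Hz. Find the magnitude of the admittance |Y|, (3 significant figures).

ω = 2πf = 2344 rad/s
X_C = 1/(ωC) = 51.4 Ω
Parallel: admittances add. Y = 1/R + jωC
Y = (0.0185 + j0.0195) S
|Y| = 0.0269 S → |Z| = 1/|Y| = 37.2 Ω, ∠Z = −∠Y = -46.4°

26.9 mS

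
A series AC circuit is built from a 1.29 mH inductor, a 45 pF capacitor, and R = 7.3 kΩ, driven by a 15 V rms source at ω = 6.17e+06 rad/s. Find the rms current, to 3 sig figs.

1.76 mA

X_L = ωL = 7960 Ω
X_C = 1/(ωC) = 3600 Ω
Net reactance X = X_L − X_C = 4360 Ω
Z = 7300 + j4360 Ω
|Z| = √(7300² + 4360²) = 8500 Ω
I = V/|Z| = 15/8500 = 1.76 mA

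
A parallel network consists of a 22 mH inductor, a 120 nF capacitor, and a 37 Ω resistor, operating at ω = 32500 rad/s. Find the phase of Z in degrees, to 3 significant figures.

-5.29°

X_L = ωL = 715 Ω
X_C = 1/(ωC) = 256 Ω
Parallel: admittances add. Y = 1/R + 1/(jωL) + jωC
Y = (0.0270 + j0.00250) S
|Y| = 0.0271 S → |Z| = 1/|Y| = 36.8 Ω, ∠Z = −∠Y = -5.29°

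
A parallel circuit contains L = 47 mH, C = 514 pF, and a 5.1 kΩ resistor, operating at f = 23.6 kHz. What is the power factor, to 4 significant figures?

0.9459

ω = 2πf = 148300 rad/s
X_L = ωL = 6969 Ω
X_C = 1/(ωC) = 13120 Ω
Parallel: admittances add. Y = 1/R + 1/(jωL) + jωC
Y = (0.0001961 − j6.727e-05) S
|Y| = 0.0002073 S → |Z| = 1/|Y| = 4824 Ω, ∠Z = −∠Y = 18.94°
cos φ = cos(18.94°) = 0.9459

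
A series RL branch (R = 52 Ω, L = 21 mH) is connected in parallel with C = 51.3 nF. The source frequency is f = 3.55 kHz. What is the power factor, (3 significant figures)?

ω = 2πf = 22310 rad/s
X_L = ωL = 468 Ω
X_C = 1/(ωC) = 874 Ω
Branch 1 (R+jX_L): Z₁ = 52.0 + j468 Ω, |Z₁| = 471 Ω
Branch 2 (−jX_C): Z₂ = −j874 Ω
Parallel: Z = Z₁Z₂/(Z₁+Z₂), |Z| = 1010 Ω, ∠Z = 76.4°
cos φ = cos(76.4°) = 0.236

0.236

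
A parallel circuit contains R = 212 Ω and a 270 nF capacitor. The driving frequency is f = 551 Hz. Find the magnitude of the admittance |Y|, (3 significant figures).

ω = 2πf = 3462 rad/s
X_C = 1/(ωC) = 1070 Ω
Parallel: admittances add. Y = 1/R + jωC
Y = (0.00472 + j0.000935) S
|Y| = 0.00481 S → |Z| = 1/|Y| = 208 Ω, ∠Z = −∠Y = -11.2°

4.81 mS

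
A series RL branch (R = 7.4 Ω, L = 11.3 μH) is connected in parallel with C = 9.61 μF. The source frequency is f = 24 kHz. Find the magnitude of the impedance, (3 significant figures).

ω = 2πf = 150800 rad/s
X_L = ωL = 1.70 Ω
X_C = 1/(ωC) = 0.690 Ω
Branch 1 (R+jX_L): Z₁ = 7.40 + j1.70 Ω, |Z₁| = 7.59 Ω
Branch 2 (−jX_C): Z₂ = −j0.690 Ω
Parallel: Z = Z₁Z₂/(Z₁+Z₂), |Z| = 0.702 Ω, ∠Z = -84.8°

0.702 Ω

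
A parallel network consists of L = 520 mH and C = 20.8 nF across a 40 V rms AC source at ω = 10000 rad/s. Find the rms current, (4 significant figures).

627.7 μA

X_L = ωL = 5200 Ω
X_C = 1/(ωC) = 4808 Ω
Parallel: admittances add. Y = 1/(jωL) + jωC
Y = (0 + j1.569e-05) S
|Y| = 1.569e-05 S → |Z| = 1/|Y| = 63730 Ω, ∠Z = −∠Y = -90.00°
I = V/|Z| = 40/63730 = 627.7 μA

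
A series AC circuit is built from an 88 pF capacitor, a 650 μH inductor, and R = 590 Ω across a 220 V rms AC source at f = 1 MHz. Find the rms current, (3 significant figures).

93.6 mA

ω = 2πf = 6.283e+06 rad/s
X_L = ωL = 4080 Ω
X_C = 1/(ωC) = 1810 Ω
Net reactance X = X_L − X_C = 2280 Ω
Z = 590 + j2280 Ω
|Z| = √(590² + 2280²) = 2350 Ω
I = V/|Z| = 220/2350 = 93.6 mA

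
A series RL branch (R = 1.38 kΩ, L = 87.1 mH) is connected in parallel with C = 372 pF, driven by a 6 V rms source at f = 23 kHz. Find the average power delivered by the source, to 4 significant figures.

ω = 2πf = 144500 rad/s
X_L = ωL = 12590 Ω
X_C = 1/(ωC) = 18600 Ω
Branch 1 (R+jX_L): Z₁ = 1380 + j12590 Ω, |Z₁| = 12660 Ω
Branch 2 (−jX_C): Z₂ = −j18600 Ω
Parallel: Z = Z₁Z₂/(Z₁+Z₂), |Z| = 38170 Ω, ∠Z = 70.82°
I = V/|Z| = 157.2 μA
P = VI cos φ = 6 × 0.0001572 × cos(70.82°) = 309.8 μW

309.8 μW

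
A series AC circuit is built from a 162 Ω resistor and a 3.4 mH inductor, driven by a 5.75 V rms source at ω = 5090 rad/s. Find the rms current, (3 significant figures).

35.3 mA

X_L = ωL = 17.3 Ω
Z = 162 + j17.3 Ω
|Z| = √(162² + 17.3²) = 163 Ω
I = V/|Z| = 5.75/163 = 35.3 mA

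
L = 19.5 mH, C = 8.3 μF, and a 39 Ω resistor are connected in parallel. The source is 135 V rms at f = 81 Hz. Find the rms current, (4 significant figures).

13.48 A

ω = 2πf = 508.9 rad/s
X_L = ωL = 9.924 Ω
X_C = 1/(ωC) = 236.7 Ω
Parallel: admittances add. Y = 1/R + 1/(jωL) + jωC
Y = (0.02564 − j0.09654) S
|Y| = 0.09989 S → |Z| = 1/|Y| = 10.01 Ω, ∠Z = −∠Y = 75.13°
I = V/|Z| = 135/10.01 = 13.48 A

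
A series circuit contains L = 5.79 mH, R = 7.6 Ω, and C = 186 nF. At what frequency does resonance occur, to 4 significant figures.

4.850 kHz

ω₀ = 1/√(LC) = 1/√(0.00579 × 1.86e-07) = 30470 rad/s
f₀ = ω₀/(2π) = 4.850 kHz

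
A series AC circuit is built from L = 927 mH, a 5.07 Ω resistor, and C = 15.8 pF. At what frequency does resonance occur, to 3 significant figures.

41.6 kHz

ω₀ = 1/√(LC) = 1/√(0.927 × 1.58e-11) = 261300 rad/s
f₀ = ω₀/(2π) = 41.6 kHz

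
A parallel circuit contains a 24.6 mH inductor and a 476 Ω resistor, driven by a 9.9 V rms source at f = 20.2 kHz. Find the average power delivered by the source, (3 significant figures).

206 mW

ω = 2πf = 126900 rad/s
X_L = ωL = 3120 Ω
Parallel: admittances add. Y = 1/R + 1/(jωL)
Y = (0.00210 − j0.000320) S
|Y| = 0.00213 S → |Z| = 1/|Y| = 471 Ω, ∠Z = −∠Y = 8.67°
I = V/|Z| = 21.0 mA
P = VI cos φ = 9.9 × 0.0210 × cos(8.67°) = 206 mW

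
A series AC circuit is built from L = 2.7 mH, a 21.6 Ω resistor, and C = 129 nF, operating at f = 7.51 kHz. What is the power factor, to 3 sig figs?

0.505

ω = 2πf = 47190 rad/s
X_L = ωL = 127 Ω
X_C = 1/(ωC) = 164 Ω
Net reactance X = X_L − X_C = -36.9 Ω
Z = 21.6 − j36.9 Ω
|Z| = √(21.6² + 36.9²) = 42.7 Ω
∠Z = arctan(-36.9/21.6) = -59.6°
cos φ = cos(-59.6°) = 0.505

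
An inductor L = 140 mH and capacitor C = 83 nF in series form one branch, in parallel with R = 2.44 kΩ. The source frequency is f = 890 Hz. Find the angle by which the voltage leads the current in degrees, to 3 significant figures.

ω = 2πf = 5592 rad/s
X_L = ωL = 783 Ω
X_C = 1/(ωC) = 2150 Ω
Branch 1: Z₁ = R = 2440 Ω
Branch 2 (series LC): Z₂ = j(X_L − X_C) = −j1370 Ω
Parallel: Z = Z₁Z₂/(Z₁+Z₂), |Z| = 1200 Ω, ∠Z = -60.7°

-60.7°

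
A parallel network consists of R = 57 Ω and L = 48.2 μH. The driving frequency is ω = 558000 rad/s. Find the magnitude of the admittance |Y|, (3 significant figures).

41.1 mS

X_L = ωL = 26.9 Ω
Parallel: admittances add. Y = 1/R + 1/(jωL)
Y = (0.0175 − j0.0372) S
|Y| = 0.0411 S → |Z| = 1/|Y| = 24.3 Ω, ∠Z = −∠Y = 64.7°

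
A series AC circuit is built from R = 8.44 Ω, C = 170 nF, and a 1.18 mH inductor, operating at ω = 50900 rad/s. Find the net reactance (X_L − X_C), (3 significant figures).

-55.5 Ω

X_L = ωL = 60.1 Ω
X_C = 1/(ωC) = 116 Ω
X = 60.1 − 116 = -55.5 Ω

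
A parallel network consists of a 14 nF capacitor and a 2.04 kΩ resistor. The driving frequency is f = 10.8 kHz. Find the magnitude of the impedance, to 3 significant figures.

ω = 2πf = 67860 rad/s
X_C = 1/(ωC) = 1050 Ω
Parallel: admittances add. Y = 1/R + jωC
Y = (0.000490 + j0.000950) S
|Y| = 0.00107 S → |Z| = 1/|Y| = 935 Ω, ∠Z = −∠Y = -62.7°

935 Ω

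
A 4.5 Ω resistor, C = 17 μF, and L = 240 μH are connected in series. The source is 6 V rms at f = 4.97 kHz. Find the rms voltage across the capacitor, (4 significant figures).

1.571 V

ω = 2πf = 31230 rad/s
X_L = ωL = 7.495 Ω
X_C = 1/(ωC) = 1.884 Ω
Net reactance X = X_L − X_C = 5.611 Ω
Z = 4.500 + j5.611 Ω
|Z| = √(4.500² + 5.611²) = 7.192 Ω
I = V/|Z| = 834.2 mA
V_C = I·|Z_C| = 0.8342 × 1.884 = 1.571 V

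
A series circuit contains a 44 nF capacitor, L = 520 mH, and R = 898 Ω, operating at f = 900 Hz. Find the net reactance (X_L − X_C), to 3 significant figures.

-1080 Ω

ω = 2πf = 5655 rad/s
X_L = ωL = 2940 Ω
X_C = 1/(ωC) = 4020 Ω
X = 2940 − 4020 = -1080 Ω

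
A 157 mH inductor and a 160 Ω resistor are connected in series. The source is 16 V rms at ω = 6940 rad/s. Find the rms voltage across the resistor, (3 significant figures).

X_L = ωL = 1090 Ω
Z = 160 + j1090 Ω
|Z| = √(160² + 1090²) = 1100 Ω
I = V/|Z| = 14.5 mA
V_R = I·|Z_R| = 0.0145 × 160 = 2.32 V

2.32 V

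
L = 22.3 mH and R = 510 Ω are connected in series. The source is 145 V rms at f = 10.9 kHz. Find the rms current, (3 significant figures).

ω = 2πf = 68490 rad/s
X_L = ωL = 1530 Ω
Z = 510 + j1530 Ω
|Z| = √(510² + 1530²) = 1610 Ω
I = V/|Z| = 145/1610 = 90.1 mA

90.1 mA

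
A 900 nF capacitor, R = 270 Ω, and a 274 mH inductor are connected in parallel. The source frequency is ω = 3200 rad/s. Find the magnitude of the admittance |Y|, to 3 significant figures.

X_L = ωL = 877 Ω
X_C = 1/(ωC) = 347 Ω
Parallel: admittances add. Y = 1/R + 1/(jωL) + jωC
Y = (0.00370 + j0.00174) S
|Y| = 0.00409 S → |Z| = 1/|Y| = 244 Ω, ∠Z = −∠Y = -25.2°

4.09 mS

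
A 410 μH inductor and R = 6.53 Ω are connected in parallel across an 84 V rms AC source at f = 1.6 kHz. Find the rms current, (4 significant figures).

24.10 A

ω = 2πf = 10050 rad/s
X_L = ωL = 4.122 Ω
Parallel: admittances add. Y = 1/R + 1/(jωL)
Y = (0.1531 − j0.2426) S
|Y| = 0.2869 S → |Z| = 1/|Y| = 3.485 Ω, ∠Z = −∠Y = 57.74°
I = V/|Z| = 84/3.485 = 24.10 A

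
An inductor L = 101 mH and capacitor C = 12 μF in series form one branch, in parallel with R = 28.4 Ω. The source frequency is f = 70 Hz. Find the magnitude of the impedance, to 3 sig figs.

ω = 2πf = 439.8 rad/s
X_L = ωL = 44.4 Ω
X_C = 1/(ωC) = 189 Ω
Branch 1: Z₁ = R = 28.4 Ω
Branch 2 (series LC): Z₂ = j(X_L − X_C) = −j145 Ω
Parallel: Z = Z₁Z₂/(Z₁+Z₂), |Z| = 27.9 Ω, ∠Z = -11.1°

27.9 Ω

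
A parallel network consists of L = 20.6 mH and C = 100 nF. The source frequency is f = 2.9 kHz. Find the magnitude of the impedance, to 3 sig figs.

1190 Ω

ω = 2πf = 18220 rad/s
X_L = ωL = 375 Ω
X_C = 1/(ωC) = 549 Ω
Parallel: admittances add. Y = 1/(jωL) + jωC
Y = (0 − j0.000842) S
|Y| = 0.000842 S → |Z| = 1/|Y| = 1190 Ω, ∠Z = −∠Y = 90.0°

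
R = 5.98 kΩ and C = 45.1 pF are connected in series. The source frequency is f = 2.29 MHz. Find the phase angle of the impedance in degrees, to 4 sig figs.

-14.45°

ω = 2πf = 1.439e+07 rad/s
X_C = 1/(ωC) = 1541 Ω
Z = 5980 − j1541 Ω
|Z| = √(5980² + 1541²) = 6175 Ω
∠Z = arctan(-1541/5980) = -14.45°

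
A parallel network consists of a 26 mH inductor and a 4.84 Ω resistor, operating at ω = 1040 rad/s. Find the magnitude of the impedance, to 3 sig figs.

X_L = ωL = 27.0 Ω
Parallel: admittances add. Y = 1/R + 1/(jωL)
Y = (0.207 − j0.0370) S
|Y| = 0.210 S → |Z| = 1/|Y| = 4.76 Ω, ∠Z = −∠Y = 10.1°

4.76 Ω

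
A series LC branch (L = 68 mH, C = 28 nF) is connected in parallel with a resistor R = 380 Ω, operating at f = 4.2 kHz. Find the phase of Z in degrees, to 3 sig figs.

40.7°

ω = 2πf = 26390 rad/s
X_L = ωL = 1790 Ω
X_C = 1/(ωC) = 1350 Ω
Branch 1: Z₁ = R = 380 Ω
Branch 2 (series LC): Z₂ = j(X_L − X_C) = j441 Ω
Parallel: Z = Z₁Z₂/(Z₁+Z₂), |Z| = 288 Ω, ∠Z = 40.7°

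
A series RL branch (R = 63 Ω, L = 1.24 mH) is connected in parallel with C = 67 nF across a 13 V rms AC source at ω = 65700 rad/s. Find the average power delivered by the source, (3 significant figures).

1.00 W

X_L = ωL = 81.5 Ω
X_C = 1/(ωC) = 227 Ω
Branch 1 (R+jX_L): Z₁ = 63.0 + j81.5 Ω, |Z₁| = 103 Ω
Branch 2 (−jX_C): Z₂ = −j227 Ω
Parallel: Z = Z₁Z₂/(Z₁+Z₂), |Z| = 147 Ω, ∠Z = 28.9°
I = V/|Z| = 88.2 mA
P = VI cos φ = 13 × 0.0882 × cos(28.9°) = 1.00 W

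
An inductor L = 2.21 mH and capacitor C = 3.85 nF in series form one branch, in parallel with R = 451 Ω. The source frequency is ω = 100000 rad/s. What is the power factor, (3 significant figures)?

0.982

X_L = ωL = 221 Ω
X_C = 1/(ωC) = 2600 Ω
Branch 1: Z₁ = R = 451 Ω
Branch 2 (series LC): Z₂ = j(X_L − X_C) = −j2380 Ω
Parallel: Z = Z₁Z₂/(Z₁+Z₂), |Z| = 443 Ω, ∠Z = -10.7°
cos φ = cos(-10.7°) = 0.982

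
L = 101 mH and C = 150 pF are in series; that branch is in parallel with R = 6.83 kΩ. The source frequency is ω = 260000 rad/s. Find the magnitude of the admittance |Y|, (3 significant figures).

X_L = ωL = 26300 Ω
X_C = 1/(ωC) = 25600 Ω
Branch 1: Z₁ = R = 6830 Ω
Branch 2 (series LC): Z₂ = j(X_L − X_C) = j619 Ω
Parallel: Z = Z₁Z₂/(Z₁+Z₂), |Z| = 616 Ω, ∠Z = 84.8°
|Y| = 1/|Z| = 1.62 mS

1.62 mS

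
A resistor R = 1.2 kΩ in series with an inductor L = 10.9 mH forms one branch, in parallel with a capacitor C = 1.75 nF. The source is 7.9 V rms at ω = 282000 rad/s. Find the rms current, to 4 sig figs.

1.882 mA

X_L = ωL = 3074 Ω
X_C = 1/(ωC) = 2026 Ω
Branch 1 (R+jX_L): Z₁ = 1200 + j3074 Ω, |Z₁| = 3300 Ω
Branch 2 (−jX_C): Z₂ = −j2026 Ω
Parallel: Z = Z₁Z₂/(Z₁+Z₂), |Z| = 4198 Ω, ∠Z = -62.44°
I = V/|Z| = 7.9/4198 = 1.882 mA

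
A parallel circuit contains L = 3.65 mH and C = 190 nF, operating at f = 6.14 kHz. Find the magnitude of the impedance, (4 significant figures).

ω = 2πf = 38580 rad/s
X_L = ωL = 140.8 Ω
X_C = 1/(ωC) = 136.4 Ω
Parallel: admittances add. Y = 1/(jωL) + jωC
Y = (0 + j0.0002283) S
|Y| = 0.0002283 S → |Z| = 1/|Y| = 4380 Ω, ∠Z = −∠Y = -90.00°

4380 Ω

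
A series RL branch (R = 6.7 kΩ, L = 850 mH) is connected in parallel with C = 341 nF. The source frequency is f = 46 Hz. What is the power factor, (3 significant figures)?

ω = 2πf = 289.0 rad/s
X_L = ωL = 246 Ω
X_C = 1/(ωC) = 10100 Ω
Branch 1 (R+jX_L): Z₁ = 6700 + j246 Ω, |Z₁| = 6700 Ω
Branch 2 (−jX_C): Z₂ = −j10100 Ω
Parallel: Z = Z₁Z₂/(Z₁+Z₂), |Z| = 5690 Ω, ∠Z = -32.0°
cos φ = cos(-32.0°) = 0.848

0.848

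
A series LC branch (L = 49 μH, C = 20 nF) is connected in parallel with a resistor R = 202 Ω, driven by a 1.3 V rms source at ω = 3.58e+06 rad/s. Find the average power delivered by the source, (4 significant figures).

X_L = ωL = 175.4 Ω
X_C = 1/(ωC) = 13.97 Ω
Branch 1: Z₁ = R = 202.0 Ω
Branch 2 (series LC): Z₂ = j(X_L − X_C) = j161.5 Ω
Parallel: Z = Z₁Z₂/(Z₁+Z₂), |Z| = 126.1 Ω, ∠Z = 51.37°
I = V/|Z| = 10.31 mA
P = VI cos φ = 1.3 × 0.01031 × cos(51.37°) = 8.366 mW

8.366 mW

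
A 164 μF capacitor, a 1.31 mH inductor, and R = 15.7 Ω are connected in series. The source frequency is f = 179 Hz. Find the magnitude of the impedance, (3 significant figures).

16.2 Ω

ω = 2πf = 1125 rad/s
X_L = ωL = 1.47 Ω
X_C = 1/(ωC) = 5.42 Ω
Net reactance X = X_L − X_C = -3.95 Ω
Z = 15.7 − j3.95 Ω
|Z| = √(15.7² + 3.95²) = 16.2 Ω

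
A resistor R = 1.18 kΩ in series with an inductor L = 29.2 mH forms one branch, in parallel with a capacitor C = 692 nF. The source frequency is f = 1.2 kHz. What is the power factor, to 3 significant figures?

0.160

ω = 2πf = 7540 rad/s
X_L = ωL = 220 Ω
X_C = 1/(ωC) = 192 Ω
Branch 1 (R+jX_L): Z₁ = 1180 + j220 Ω, |Z₁| = 1200 Ω
Branch 2 (−jX_C): Z₂ = −j192 Ω
Parallel: Z = Z₁Z₂/(Z₁+Z₂), |Z| = 195 Ω, ∠Z = -80.8°
cos φ = cos(-80.8°) = 0.160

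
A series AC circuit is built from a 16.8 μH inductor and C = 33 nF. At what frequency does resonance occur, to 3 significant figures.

214 kHz

ω₀ = 1/√(LC) = 1/√(1.68e-05 × 3.3e-08) = 1.343e+06 rad/s
f₀ = ω₀/(2π) = 214 kHz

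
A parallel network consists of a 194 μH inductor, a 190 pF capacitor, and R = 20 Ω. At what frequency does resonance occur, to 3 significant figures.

829 kHz

ω₀ = 1/√(LC) = 1/√(0.000194 × 1.9e-10) = 5.209e+06 rad/s
f₀ = ω₀/(2π) = 829 kHz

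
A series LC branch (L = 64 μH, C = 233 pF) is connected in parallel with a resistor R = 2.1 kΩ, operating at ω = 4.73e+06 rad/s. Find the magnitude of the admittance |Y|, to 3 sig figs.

1.72 mS

X_L = ωL = 303 Ω
X_C = 1/(ωC) = 907 Ω
Branch 1: Z₁ = R = 2100 Ω
Branch 2 (series LC): Z₂ = j(X_L − X_C) = −j605 Ω
Parallel: Z = Z₁Z₂/(Z₁+Z₂), |Z| = 581 Ω, ∠Z = -73.9°
|Y| = 1/|Z| = 1.72 mS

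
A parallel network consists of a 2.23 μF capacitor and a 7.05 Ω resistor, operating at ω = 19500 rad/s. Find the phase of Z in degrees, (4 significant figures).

-17.04°

X_C = 1/(ωC) = 23.00 Ω
Parallel: admittances add. Y = 1/R + jωC
Y = (0.1418 + j0.04348) S
|Y| = 0.1484 S → |Z| = 1/|Y| = 6.740 Ω, ∠Z = −∠Y = -17.04°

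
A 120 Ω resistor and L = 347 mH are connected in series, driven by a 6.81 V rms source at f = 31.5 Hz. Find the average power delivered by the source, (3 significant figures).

291 mW

ω = 2πf = 197.9 rad/s
X_L = ωL = 68.7 Ω
Z = 120 + j68.7 Ω
|Z| = √(120² + 68.7²) = 138 Ω
∠Z = arctan(68.7/120) = 29.8°
I = V/|Z| = 49.3 mA
P = VI cos φ = 6.81 × 0.0493 × cos(29.8°) = 291 mW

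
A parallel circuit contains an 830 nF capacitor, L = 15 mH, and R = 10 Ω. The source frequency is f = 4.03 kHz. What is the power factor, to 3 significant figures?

0.984

ω = 2πf = 25320 rad/s
X_L = ωL = 380 Ω
X_C = 1/(ωC) = 47.6 Ω
Parallel: admittances add. Y = 1/R + 1/(jωL) + jωC
Y = (0.100 + j0.0184) S
|Y| = 0.102 S → |Z| = 1/|Y| = 9.84 Ω, ∠Z = −∠Y = -10.4°
cos φ = cos(-10.4°) = 0.984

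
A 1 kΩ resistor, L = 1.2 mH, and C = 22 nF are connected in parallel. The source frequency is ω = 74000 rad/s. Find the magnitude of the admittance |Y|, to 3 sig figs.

9.69 mS

X_L = ωL = 88.8 Ω
X_C = 1/(ωC) = 614 Ω
Parallel: admittances add. Y = 1/R + 1/(jωL) + jωC
Y = (0.00100 − j0.00963) S
|Y| = 0.00969 S → |Z| = 1/|Y| = 103 Ω, ∠Z = −∠Y = 84.1°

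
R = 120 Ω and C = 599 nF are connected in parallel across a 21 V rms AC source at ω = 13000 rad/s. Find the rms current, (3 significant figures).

240 mA

X_C = 1/(ωC) = 128 Ω
Parallel: admittances add. Y = 1/R + jωC
Y = (0.00833 + j0.00779) S
|Y| = 0.0114 S → |Z| = 1/|Y| = 87.7 Ω, ∠Z = −∠Y = -43.1°
I = V/|Z| = 21/87.7 = 240 mA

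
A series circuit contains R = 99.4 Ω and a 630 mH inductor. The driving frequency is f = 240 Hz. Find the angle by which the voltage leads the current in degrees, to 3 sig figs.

ω = 2πf = 1508 rad/s
X_L = ωL = 950 Ω
Z = 99.4 + j950 Ω
|Z| = √(99.4² + 950²) = 955 Ω
∠Z = arctan(950/99.4) = 84.0°

84.0°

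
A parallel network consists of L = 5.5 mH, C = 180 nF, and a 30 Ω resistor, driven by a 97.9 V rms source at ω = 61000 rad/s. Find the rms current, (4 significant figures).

3.356 A

X_L = ωL = 335.5 Ω
X_C = 1/(ωC) = 91.07 Ω
Parallel: admittances add. Y = 1/R + 1/(jωL) + jωC
Y = (0.03333 + j0.007999) S
|Y| = 0.03428 S → |Z| = 1/|Y| = 29.17 Ω, ∠Z = −∠Y = -13.49°
I = V/|Z| = 97.9/29.17 = 3.356 A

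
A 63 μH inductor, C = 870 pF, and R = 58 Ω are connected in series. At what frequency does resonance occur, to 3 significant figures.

ω₀ = 1/√(LC) = 1/√(6.3e-05 × 8.7e-10) = 4.271e+06 rad/s
f₀ = ω₀/(2π) = 680 kHz

680 kHz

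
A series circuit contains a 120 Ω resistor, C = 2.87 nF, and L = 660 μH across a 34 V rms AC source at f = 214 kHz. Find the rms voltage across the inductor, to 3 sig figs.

47.2 V

ω = 2πf = 1.345e+06 rad/s
X_L = ωL = 887 Ω
X_C = 1/(ωC) = 259 Ω
Net reactance X = X_L − X_C = 628 Ω
Z = 120 + j628 Ω
|Z| = √(120² + 628²) = 640 Ω
I = V/|Z| = 53.2 mA
V_L = I·|Z_L| = 0.0532 × 887 = 47.2 V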